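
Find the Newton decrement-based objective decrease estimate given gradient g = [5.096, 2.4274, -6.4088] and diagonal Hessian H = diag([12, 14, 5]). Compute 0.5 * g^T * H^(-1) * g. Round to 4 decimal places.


Step 1: H is diagonal, so H^(-1) * g = [0.4247, 0.1734, -1.2818].
Step 2: g^T H^(-1) g = sum_i g_i^2 / H_ii
  = (5.096)^2/12 + (2.4274)^2/14 + (-6.4088)^2/5
  = 2.1641 + 0.4209 + 8.2145 = 10.7995
Step 3: Objective decrease = 0.5 * g^T H^(-1) g = 5.3998


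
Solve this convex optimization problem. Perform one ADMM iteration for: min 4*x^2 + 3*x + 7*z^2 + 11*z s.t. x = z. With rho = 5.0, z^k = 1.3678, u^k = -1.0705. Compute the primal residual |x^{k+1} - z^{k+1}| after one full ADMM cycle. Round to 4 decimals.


ADMM iteration with rho = 5.0, z^k = 1.3678, u^k = -1.0705
Step 1: x-update.
Minimize 4*x^2 + 3*x + (5.0/2)*(x - 1.3678 - 1.0705)^2
FOC: (2*4 + 5.0)*x = -3 + 5.0*(1.3678 + 1.0705)
x^{k+1} = 0.707
Step 2: z-update.
Minimize 7*z^2 + 11*z + (5.0/2)*(0.707 - z - 1.0705)^2
FOC: (2*7 + 5.0)*z = -11 + 5.0*(0.707 - 1.0705)
z^{k+1} = -0.6746
Step 3: u-update.
u^{k+1} = -1.0705 + 0.707 + 0.6746 = 0.3111
Step 4: Primal residual = |0.707 + 0.6746| = 1.3816


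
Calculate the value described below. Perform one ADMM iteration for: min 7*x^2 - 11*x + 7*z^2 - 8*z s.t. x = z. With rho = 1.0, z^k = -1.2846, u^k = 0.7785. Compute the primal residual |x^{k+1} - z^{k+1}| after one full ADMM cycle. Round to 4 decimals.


ADMM iteration with rho = 1.0, z^k = -1.2846, u^k = 0.7785
Step 1: x-update.
Minimize 7*x^2 - 11*x + (1.0/2)*(x + 1.2846 + 0.7785)^2
FOC: (2*7 + 1.0)*x = 11 + 1.0*(-1.2846 - 0.7785)
x^{k+1} = 0.5958
Step 2: z-update.
Minimize 7*z^2 - 8*z + (1.0/2)*(0.5958 - z + 0.7785)^2
FOC: (2*7 + 1.0)*z = 8 + 1.0*(0.5958 + 0.7785)
z^{k+1} = 0.625
Step 3: u-update.
u^{k+1} = 0.7785 + 0.5958 - 0.625 = 0.7493
Step 4: Primal residual = |0.5958 - 0.625| = 0.0292


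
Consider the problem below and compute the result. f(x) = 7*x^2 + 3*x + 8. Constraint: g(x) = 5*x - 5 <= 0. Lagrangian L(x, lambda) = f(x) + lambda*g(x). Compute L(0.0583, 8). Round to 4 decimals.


Step 1: Evaluate f(x).
f(0.0583) = 7*0.0583^2 + 3*0.0583 + 8 = 8.1987
Step 2: Evaluate g(x).
g(0.0583) = 5*0.0583 - 5 = -4.7085
Step 3: Compute Lagrangian.
L = 8.1987 + 8*-4.7085 = -29.4693


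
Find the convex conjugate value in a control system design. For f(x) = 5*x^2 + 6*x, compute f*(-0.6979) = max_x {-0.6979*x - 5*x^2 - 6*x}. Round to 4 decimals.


f*(y) = sup_x {y*x - a*x^2 - b*x} = sup_x {(y-b)*x - a*x^2}
FOC: (y - b) - 2a*x = 0 => x* = (y - b)/(2a)
x* = (-0.6979 - 6)/(2*5) = -0.6698
f*(-0.6979) = (y-b)^2/(4a) = (-0.6979 - 6)^2/(4*5)
= 44.8619/20 = 2.2431


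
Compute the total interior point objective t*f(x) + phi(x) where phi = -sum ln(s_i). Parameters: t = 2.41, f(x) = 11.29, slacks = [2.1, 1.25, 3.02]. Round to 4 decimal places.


Step 1: Compute log-barrier.
ln values: [0.7419, 0.2231, 1.1053]
phi = -(0.7419 + 0.2231 + 1.1053) = -2.0703
Step 2: Compute augmented objective.
t*f(x) = 2.41*11.29 = 27.2089
Total = 27.2089 - 2.0703 = 25.1386


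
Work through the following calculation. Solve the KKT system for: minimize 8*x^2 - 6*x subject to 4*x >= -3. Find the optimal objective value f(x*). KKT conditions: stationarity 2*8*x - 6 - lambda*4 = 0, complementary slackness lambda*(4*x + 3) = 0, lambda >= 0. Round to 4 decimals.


Step 1: Try lambda = 0 (constraint inactive).
Stationarity: 2*8*x - 6 = 0
x* = 6/(2*8) = 0.375
Check constraint: 4*0.375 = 1.5 >= -3 -- satisfied.
Step 2: Compute optimal value.
f(x*) = 8*0.375^2 - 6*0.375 = -1.125


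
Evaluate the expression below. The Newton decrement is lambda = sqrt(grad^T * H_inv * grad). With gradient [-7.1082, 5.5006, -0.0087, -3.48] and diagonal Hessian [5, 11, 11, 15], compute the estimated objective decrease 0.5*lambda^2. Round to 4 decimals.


Step 1: H is diagonal, so H^(-1) * g = [-1.4216, 0.5001, -0.0008, -0.232].
Step 2: g^T H^(-1) g = sum_i g_i^2 / H_ii
  = (-7.1082)^2/5 + (5.5006)^2/11 + (-0.0087)^2/11 + (-3.48)^2/15
  = 10.1053 + 2.7506 + 0.0 + 0.8074 = 13.6633
Step 3: Objective decrease = 0.5 * g^T H^(-1) g = 6.8316


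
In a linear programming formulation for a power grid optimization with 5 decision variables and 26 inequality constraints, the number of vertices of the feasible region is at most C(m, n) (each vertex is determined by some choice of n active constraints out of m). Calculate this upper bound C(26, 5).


Each vertex corresponds to some choice of n active constraints out of m, so the number of vertices is at most C(m, n) = m! / (n!(m-n)!).
m = 26, n = 5
Numerator: 26 * 25 * 24 * 23 * 22
Denominator: 5! = 120
C(26, 5) = 65780


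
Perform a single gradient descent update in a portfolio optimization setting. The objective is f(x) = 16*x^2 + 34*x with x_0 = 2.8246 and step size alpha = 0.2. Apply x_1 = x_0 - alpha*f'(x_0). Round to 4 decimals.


We compute the gradient at x_0 and apply the update.
f'(x) = 32*x + 34
f'(2.8246) = 32*2.8246 + 34 = 124.3872
x_1 = 2.8246 - 0.2*124.3872 = -22.0528


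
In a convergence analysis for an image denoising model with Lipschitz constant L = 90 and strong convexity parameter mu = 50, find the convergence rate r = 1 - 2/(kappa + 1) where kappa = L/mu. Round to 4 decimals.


Step 1: Compute the condition number.
kappa = L/mu = 90/50 = 1.8
Step 2: Compute the convergence rate.
r = 1 - 2/(kappa + 1) = 1 - 2*mu/(L + mu) = (L - mu)/(L + mu) = 40/140 = 0.2857


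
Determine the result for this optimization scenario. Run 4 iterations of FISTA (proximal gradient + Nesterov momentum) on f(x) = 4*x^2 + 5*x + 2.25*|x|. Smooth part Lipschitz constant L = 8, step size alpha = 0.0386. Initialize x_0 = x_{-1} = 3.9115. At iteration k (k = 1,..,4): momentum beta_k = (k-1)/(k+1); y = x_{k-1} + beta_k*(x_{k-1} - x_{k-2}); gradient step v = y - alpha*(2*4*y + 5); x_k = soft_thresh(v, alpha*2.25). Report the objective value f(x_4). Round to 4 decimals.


FISTA on f(x) = 4*x^2 + 5*x + 2.25*|x|
L = 8, alpha = 0.0386
Iteration 1: beta = 0.0, y = 3.9115 + 0.0*(3.9115 - 3.9115) = 3.9115
  grad(y) = 36.292, v = y - alpha*grad = 2.5106
  prox(v) = soft_thresh(2.5106, 0.0869) = 2.4238
Iteration 2: beta = 0.3333, y = 2.4238 + 0.3333*(2.4238 - 3.9115) = 1.9279
  grad(y) = 20.423, v = y - alpha*grad = 1.1395
  prox(v) = soft_thresh(1.1395, 0.0869) = 1.0527
Iteration 3: beta = 0.5, y = 1.0527 + 0.5*(1.0527 - 2.4238) = 0.3672
  grad(y) = 7.9372, v = y - alpha*grad = 0.0608
  prox(v) = soft_thresh(0.0608, 0.0869) = 0.0
Iteration 4: beta = 0.6, y = 0.0 + 0.6*(0.0 - 1.0527) = -0.6316
  grad(y) = -0.0529, v = y - alpha*grad = -0.6296
  prox(v) = soft_thresh(-0.6296, 0.0869) = -0.5427
f(x_4) = 4*(-0.5427)^2 + 5*(-0.5427) + 2.25*|-0.5427| = -0.3143


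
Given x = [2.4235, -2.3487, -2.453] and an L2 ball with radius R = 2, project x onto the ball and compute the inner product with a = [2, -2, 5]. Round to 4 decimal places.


Step 1: Compute ||x|| (intermediates to 6 decimals).
||x|| = sqrt(2.4235^2 + (-2.3487)^2 + (-2.453)^2) = 4.172164
Step 2: Project.
Since ||x|| > R, scale = R/||x|| = 2/4.172164 = 0.479368, proj(x) = scale * x
proj(x) = [1.161748, -1.125892, -1.17589]
Step 3: Dot product.
a^T * proj(x) = 2*1.161748 - 2*(-1.125892) + 5*(-1.17589) = -1.3042


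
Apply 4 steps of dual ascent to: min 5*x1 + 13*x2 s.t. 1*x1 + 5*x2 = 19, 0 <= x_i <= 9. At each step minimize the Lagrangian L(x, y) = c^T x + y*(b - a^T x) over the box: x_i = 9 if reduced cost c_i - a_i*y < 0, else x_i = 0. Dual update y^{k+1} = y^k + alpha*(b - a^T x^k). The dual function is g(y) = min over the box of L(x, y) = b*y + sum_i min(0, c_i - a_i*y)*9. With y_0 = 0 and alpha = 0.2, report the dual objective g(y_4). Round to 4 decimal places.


Dual ascent for LP: min 5*x1 + 13*x2, 1*x1 + 5*x2 = 19, 0 <= x_i <= 9
Step 1: y^k = 0.0, reduced costs: (5.0, 13.0)
  x^k = (0.0, 0.0), subgradient = b - a^T x = 19.0
  y^{k+1} = 0.0 + 0.2*19.0 = 3.8
Step 2: y^k = 3.8, reduced costs: (1.2, -6.0)
  x^k = (0.0, 9.0), subgradient = b - a^T x = -26.0
  y^{k+1} = 3.8 + 0.2*-26.0 = -1.4
Step 3: y^k = -1.4, reduced costs: (6.4, 20.0)
  x^k = (0.0, 0.0), subgradient = b - a^T x = 19.0
  y^{k+1} = -1.4 + 0.2*19.0 = 2.4
Step 4: y^k = 2.4, reduced costs: (2.6, 1.0)
  x^k = (0.0, 0.0), subgradient = b - a^T x = 19.0
  y^{k+1} = 2.4 + 0.2*19.0 = 6.2
Dual objective at y_4 = 6.2: reduced costs (-1.2, -18.0), box minimizer x = (9.0, 9.0)
g(y_4) = b*y + (c1 - a1*y)*x1 + (c2 - a2*y)*x2 = 19*6.2 + (-1.2)*9.0 + (-18.0)*9.0 = 117.8 - 10.8 - 162.0 = -55.0


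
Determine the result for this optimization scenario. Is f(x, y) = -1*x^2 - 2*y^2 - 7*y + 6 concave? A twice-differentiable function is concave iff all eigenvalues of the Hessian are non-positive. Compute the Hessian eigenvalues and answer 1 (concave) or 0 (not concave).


The Hessian of f(x,y) = -1*x^2 - 2*y^2 - 7*y + 6 is:
H = [[-2, 0], [0, -4]]
Trace = -2 - 4 = -6
Determinant = -2*-4 - (0)^2 = 8
Discriminant = (-6)^2 - 4*8 = 4.0
Eigenvalues: lambda_1 = -4.0, lambda_2 = -2.0
The function is concave.

1


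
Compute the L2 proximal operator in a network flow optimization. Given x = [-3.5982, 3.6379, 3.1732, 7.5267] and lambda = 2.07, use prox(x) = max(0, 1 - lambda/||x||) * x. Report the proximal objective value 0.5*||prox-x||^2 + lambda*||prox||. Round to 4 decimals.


Step 1: Compute ||x||.
||x|| = 9.6386
Step 2: Compute scaling factor.
scale = max(0, 1 - 2.07/9.6386) = 0.7852
Step 3: prox(x) = [-2.8254, 2.8566, 2.4917, 5.9102]
||prox(x)|| = 7.5686
Step 4: Proximal objective.
0.5*||prox-x||^2 = 2.1425
lambda*||prox|| = 15.667
Total = 17.8094


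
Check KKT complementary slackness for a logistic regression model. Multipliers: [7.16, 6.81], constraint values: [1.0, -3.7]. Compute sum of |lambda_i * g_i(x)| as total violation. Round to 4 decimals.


KKT complementary slackness check:
lambda_1 * g_1 = 7.16 * 1.0 = 7.16
lambda_2 * g_2 = 6.81 * -3.7 = -25.197
Total violation = 7.16 + 25.197 = 32.357


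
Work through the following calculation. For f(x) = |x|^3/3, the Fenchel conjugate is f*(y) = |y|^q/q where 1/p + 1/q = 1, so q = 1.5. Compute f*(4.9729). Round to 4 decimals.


The conjugate exponent q satisfies 1/p + 1/q = 1.
p = 3, so q = 3/(3 - 1) = 1.5
|y|^q = 4.9729^1.5 = 11.0896
f*(4.9729) = 11.0896 / 1.5 = 7.393


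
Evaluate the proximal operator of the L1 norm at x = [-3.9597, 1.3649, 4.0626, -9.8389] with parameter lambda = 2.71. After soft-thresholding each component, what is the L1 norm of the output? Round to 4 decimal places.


Soft-thresholding with lambda = 2.71:
prox(-3.9597) = sign(-3.9597)*max(|-3.9597| - 2.71, 0) = -1.2497
prox(1.3649) = sign(1.3649)*max(|1.3649| - 2.71, 0) = 0.0
prox(4.0626) = sign(4.0626)*max(|4.0626| - 2.71, 0) = 1.3526
prox(-9.8389) = sign(-9.8389)*max(|-9.8389| - 2.71, 0) = -7.1289
prox(x) = [-1.2497, 0.0, 1.3526, -7.1289]
||prox(x)||_1 = 1.2497 + 0.0 + 1.3526 + 7.1289 = 9.7312


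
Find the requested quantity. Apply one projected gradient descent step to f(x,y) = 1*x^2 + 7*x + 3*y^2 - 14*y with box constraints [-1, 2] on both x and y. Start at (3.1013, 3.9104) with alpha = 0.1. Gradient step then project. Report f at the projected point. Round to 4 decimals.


Step 1: Compute gradient at (3.1013, 3.9104).
grad_x = 2*1*3.1013 + 7 = 13.2026
grad_y = 2*3*3.9104 - 14 = 9.4624
Step 2: Gradient step.
x_raw = 3.1013 - 0.1*13.2026 = 1.781
y_raw = 3.9104 - 0.1*9.4624 = 2.9642
Step 3: Project onto [-1, 2].
x_proj = clip(1.781) = 1.781
y_proj = clip(2.9642) = 2.0
Step 4: Evaluate f.
f(1.781, 2.0) = -0.3606


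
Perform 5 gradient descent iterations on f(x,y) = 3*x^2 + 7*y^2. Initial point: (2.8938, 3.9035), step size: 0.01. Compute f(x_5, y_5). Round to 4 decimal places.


Gradient descent on f(x,y) = 3*x^2 + 7*y^2.
Starting point: (2.8938, 3.9035), alpha = 0.01
Step 1: grad_x = 2*3*2.8938 = 17.3628, grad_y = 2*7*3.9035 = 54.649
  x_1 = 2.8938 - 0.01*17.3628 = 2.7202
  y_1 = 3.9035 - 0.01*54.649 = 3.357
Step 2: grad_x = 2*3*2.7202 = 16.321, grad_y = 2*7*3.357 = 46.9981
  x_2 = 2.7202 - 0.01*16.321 = 2.557
  y_2 = 3.357 - 0.01*46.9981 = 2.887
Step 3: grad_x = 2*3*2.557 = 15.3418, grad_y = 2*7*2.887 = 40.4184
  x_3 = 2.557 - 0.01*15.3418 = 2.4035
  y_3 = 2.887 - 0.01*40.4184 = 2.4828
Step 4: grad_x = 2*3*2.4035 = 14.4213, grad_y = 2*7*2.4828 = 34.7598
  x_4 = 2.4035 - 0.01*14.4213 = 2.2593
  y_4 = 2.4828 - 0.01*34.7598 = 2.1352
Step 5: grad_x = 2*3*2.2593 = 13.556, grad_y = 2*7*2.1352 = 29.8934
  x_5 = 2.2593 - 0.01*13.556 = 2.1238
  y_5 = 2.1352 - 0.01*29.8934 = 1.8363
f(2.1238, 1.8363) = 3*2.1238^2 + 7*1.8363^2 = 37.1355


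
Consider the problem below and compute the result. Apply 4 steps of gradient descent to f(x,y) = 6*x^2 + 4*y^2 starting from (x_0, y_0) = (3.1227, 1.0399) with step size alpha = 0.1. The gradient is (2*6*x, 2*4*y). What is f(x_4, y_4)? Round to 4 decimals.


Gradient descent on f(x,y) = 6*x^2 + 4*y^2.
Starting point: (3.1227, 1.0399), alpha = 0.1
Step 1: grad_x = 2*6*3.1227 = 37.4724, grad_y = 2*4*1.0399 = 8.3192
  x_1 = 3.1227 - 0.1*37.4724 = -0.6245
  y_1 = 1.0399 - 0.1*8.3192 = 0.208
Step 2: grad_x = 2*6*-0.6245 = -7.4945, grad_y = 2*4*0.208 = 1.6638
  x_2 = -0.6245 - 0.1*-7.4945 = 0.1249
  y_2 = 0.208 - 0.1*1.6638 = 0.0416
Step 3: grad_x = 2*6*0.1249 = 1.4989, grad_y = 2*4*0.0416 = 0.3328
  x_3 = 0.1249 - 0.1*1.4989 = -0.025
  y_3 = 0.0416 - 0.1*0.3328 = 0.0083
Step 4: grad_x = 2*6*-0.025 = -0.2998, grad_y = 2*4*0.0083 = 0.0666
  x_4 = -0.025 - 0.1*-0.2998 = 0.005
  y_4 = 0.0083 - 0.1*0.0666 = 0.0017
f(0.005, 0.0017) = 6*0.005^2 + 4*0.0017^2 = 0.0002


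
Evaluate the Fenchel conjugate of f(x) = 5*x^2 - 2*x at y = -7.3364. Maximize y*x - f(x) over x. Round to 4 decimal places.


f*(y) = sup_x {y*x - a*x^2 - b*x} = sup_x {(y-b)*x - a*x^2}
FOC: (y - b) - 2a*x = 0 => x* = (y - b)/(2a)
x* = (-7.3364 + 2)/(2*5) = -0.5336
f*(-7.3364) = (y-b)^2/(4a) = (-7.3364 + 2)^2/(4*5)
= 28.4772/20 = 1.4239


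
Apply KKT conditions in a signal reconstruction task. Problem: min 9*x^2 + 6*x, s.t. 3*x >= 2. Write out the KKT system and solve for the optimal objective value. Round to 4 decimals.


Step 1: Try lambda = 0 (constraint inactive).
x_unc = -6/(2*9) = -0.3333
Check: 3*-0.3333 = -0.9999 < 2 -- violated!
Step 2: Constraint must be active: 3*x = 2
x* = 2/3 = 0.6667 (rounded; the exact value 2/3 is used below)
lambda = (2*9*(2/3) + 6)/3 = 6.0
Step 3: Compute optimal value.
f(x*) = 9*(2/3)^2 + 6*(2/3) = 8.0


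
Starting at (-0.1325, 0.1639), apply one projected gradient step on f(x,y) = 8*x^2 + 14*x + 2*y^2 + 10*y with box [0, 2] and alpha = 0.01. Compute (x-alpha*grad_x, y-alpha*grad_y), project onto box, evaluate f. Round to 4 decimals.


Step 1: Compute gradient at (-0.1325, 0.1639).
grad_x = 2*8*-0.1325 + 14 = 11.88
grad_y = 2*2*0.1639 + 10 = 10.6556
Step 2: Gradient step.
x_raw = -0.1325 - 0.01*11.88 = -0.2513
y_raw = 0.1639 - 0.01*10.6556 = 0.0573
Step 3: Project onto [0, 2].
x_proj = clip(-0.2513) = 0.0
y_proj = clip(0.0573) = 0.0573
Step 4: Evaluate f.
f(0.0, 0.0573) = 0.58


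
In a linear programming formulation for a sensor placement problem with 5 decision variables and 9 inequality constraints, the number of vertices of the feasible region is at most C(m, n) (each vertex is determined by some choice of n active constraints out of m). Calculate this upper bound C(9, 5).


Each vertex corresponds to some choice of n active constraints out of m, so the number of vertices is at most C(m, n) = m! / (n!(m-n)!).
m = 9, n = 5
Numerator: 9 * 8 * 7 * 6 * 5
Denominator: 5! = 120
C(9, 5) = 126


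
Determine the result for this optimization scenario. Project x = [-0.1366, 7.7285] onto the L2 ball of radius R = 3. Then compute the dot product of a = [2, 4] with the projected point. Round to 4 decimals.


Step 1: Compute ||x|| (intermediates to 6 decimals).
||x|| = sqrt((-0.1366)^2 + 7.7285^2) = 7.729707
Step 2: Project.
Since ||x|| > R, scale = R/||x|| = 3/7.729707 = 0.388113, proj(x) = scale * x
proj(x) = [-0.053016, 2.999531]
Step 3: Dot product.
a^T * proj(x) = 2*(-0.053016) + 4*2.999531 = 11.8921


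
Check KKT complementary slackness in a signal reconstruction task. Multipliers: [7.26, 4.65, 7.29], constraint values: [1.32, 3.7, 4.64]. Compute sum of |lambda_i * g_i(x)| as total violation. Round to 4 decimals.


KKT complementary slackness check:
lambda_1 * g_1 = 7.26 * 1.32 = 9.5832
lambda_2 * g_2 = 4.65 * 3.7 = 17.205
lambda_3 * g_3 = 7.29 * 4.64 = 33.8256
Total violation = 9.5832 + 17.205 + 33.8256 = 60.6138


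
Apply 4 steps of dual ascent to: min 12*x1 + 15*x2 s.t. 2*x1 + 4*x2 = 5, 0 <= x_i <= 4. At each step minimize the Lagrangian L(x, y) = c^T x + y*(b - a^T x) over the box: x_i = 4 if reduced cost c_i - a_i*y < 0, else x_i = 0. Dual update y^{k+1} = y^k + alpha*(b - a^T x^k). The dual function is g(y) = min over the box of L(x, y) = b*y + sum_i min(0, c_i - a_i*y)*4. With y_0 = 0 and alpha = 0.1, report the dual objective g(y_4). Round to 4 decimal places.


Dual ascent for LP: min 12*x1 + 15*x2, 2*x1 + 4*x2 = 5, 0 <= x_i <= 4
Step 1: y^k = 0.0, reduced costs: (12.0, 15.0)
  x^k = (0.0, 0.0), subgradient = b - a^T x = 5.0
  y^{k+1} = 0.0 + 0.1*5.0 = 0.5
Step 2: y^k = 0.5, reduced costs: (11.0, 13.0)
  x^k = (0.0, 0.0), subgradient = b - a^T x = 5.0
  y^{k+1} = 0.5 + 0.1*5.0 = 1.0
Step 3: y^k = 1.0, reduced costs: (10.0, 11.0)
  x^k = (0.0, 0.0), subgradient = b - a^T x = 5.0
  y^{k+1} = 1.0 + 0.1*5.0 = 1.5
Step 4: y^k = 1.5, reduced costs: (9.0, 9.0)
  x^k = (0.0, 0.0), subgradient = b - a^T x = 5.0
  y^{k+1} = 1.5 + 0.1*5.0 = 2.0
Dual objective at y_4 = 2.0: reduced costs (8.0, 7.0), box minimizer x = (0.0, 0.0)
g(y_4) = b*y + (c1 - a1*y)*x1 + (c2 - a2*y)*x2 = 5*2.0 + 8.0*0.0 + 7.0*0.0 = 10.0 + 0.0 + 0.0 = 10.0


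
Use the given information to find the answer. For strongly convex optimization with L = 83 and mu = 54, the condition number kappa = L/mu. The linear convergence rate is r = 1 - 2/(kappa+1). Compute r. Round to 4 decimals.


Step 1: Compute the condition number.
kappa = L/mu = 83/54 = 1.537
Step 2: Compute the convergence rate.
r = 1 - 2/(kappa + 1) = 1 - 2*mu/(L + mu) = (L - mu)/(L + mu) = 29/137 = 0.2117


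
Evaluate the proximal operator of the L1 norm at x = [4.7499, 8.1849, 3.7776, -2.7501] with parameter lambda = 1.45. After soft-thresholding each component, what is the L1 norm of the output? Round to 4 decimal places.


Soft-thresholding with lambda = 1.45:
prox(4.7499) = sign(4.7499)*max(|4.7499| - 1.45, 0) = 3.2999
prox(8.1849) = sign(8.1849)*max(|8.1849| - 1.45, 0) = 6.7349
prox(3.7776) = sign(3.7776)*max(|3.7776| - 1.45, 0) = 2.3276
prox(-2.7501) = sign(-2.7501)*max(|-2.7501| - 1.45, 0) = -1.3001
prox(x) = [3.2999, 6.7349, 2.3276, -1.3001]
||prox(x)||_1 = 3.2999 + 6.7349 + 2.3276 + 1.3001 = 13.6625


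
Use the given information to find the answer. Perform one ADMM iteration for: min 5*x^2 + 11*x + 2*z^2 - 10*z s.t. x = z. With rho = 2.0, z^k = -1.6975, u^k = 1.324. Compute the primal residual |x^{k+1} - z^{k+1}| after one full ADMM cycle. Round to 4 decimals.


ADMM iteration with rho = 2.0, z^k = -1.6975, u^k = 1.324
Step 1: x-update.
Minimize 5*x^2 + 11*x + (2.0/2)*(x + 1.6975 + 1.324)^2
FOC: (2*5 + 2.0)*x = -11 + 2.0*(-1.6975 - 1.324)
x^{k+1} = -1.4203
Step 2: z-update.
Minimize 2*z^2 - 10*z + (2.0/2)*(-1.4203 - z + 1.324)^2
FOC: (2*2 + 2.0)*z = 10 + 2.0*(-1.4203 + 1.324)
z^{k+1} = 1.6346
Step 3: u-update.
u^{k+1} = 1.324 - 1.4203 - 1.6346 = -1.7308
Step 4: Primal residual = |-1.4203 - 1.6346| = 3.0548


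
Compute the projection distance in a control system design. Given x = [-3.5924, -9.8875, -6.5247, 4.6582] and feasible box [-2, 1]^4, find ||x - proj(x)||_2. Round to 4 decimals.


Project each component onto [-2, 1].
clip(-3.5924) = -2.0, clip(-9.8875) = -2.0, clip(-6.5247) = -2.0, clip(4.6582) = 1.0
Projection = [-2.0, -2.0, -2.0, 1.0]
Squared diffs: [2.5357, 62.2127, 20.4729, 13.3824]
Distance = sqrt(98.6037) = 9.9299


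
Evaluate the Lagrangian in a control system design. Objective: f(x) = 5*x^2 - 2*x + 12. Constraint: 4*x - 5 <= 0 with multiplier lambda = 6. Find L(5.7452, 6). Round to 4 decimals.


Step 1: Evaluate f(x).
f(5.7452) = 5*5.7452^2 - 2*5.7452 + 12 = 165.5462
Step 2: Evaluate g(x).
g(5.7452) = 4*5.7452 - 5 = 17.9808
Step 3: Compute Lagrangian.
L = 165.5462 + 6*17.9808 = 273.431


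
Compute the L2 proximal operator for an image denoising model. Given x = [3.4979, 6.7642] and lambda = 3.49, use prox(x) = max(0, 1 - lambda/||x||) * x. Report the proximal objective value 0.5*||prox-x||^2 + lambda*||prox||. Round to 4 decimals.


Step 1: Compute ||x||.
||x|| = 7.6151
Step 2: Compute scaling factor.
scale = max(0, 1 - 3.49/7.6151) = 0.5417
Step 3: prox(x) = [1.8948, 3.6642]
||prox(x)|| = 4.1251
Step 4: Proximal objective.
0.5*||prox-x||^2 = 6.0901
lambda*||prox|| = 14.3966
Total = 20.4866


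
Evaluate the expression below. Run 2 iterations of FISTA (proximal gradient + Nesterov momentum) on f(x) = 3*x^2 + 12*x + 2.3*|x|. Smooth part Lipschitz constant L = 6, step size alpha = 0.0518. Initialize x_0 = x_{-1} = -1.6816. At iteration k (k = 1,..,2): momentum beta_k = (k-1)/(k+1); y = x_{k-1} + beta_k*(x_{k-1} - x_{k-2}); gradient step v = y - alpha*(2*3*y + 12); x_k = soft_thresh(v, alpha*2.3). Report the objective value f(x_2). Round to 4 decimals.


FISTA on f(x) = 3*x^2 + 12*x + 2.3*|x|
L = 6, alpha = 0.0518
Iteration 1: beta = 0.0, y = -1.6816 + 0.0*(-1.6816 + 1.6816) = -1.6816
  grad(y) = 1.9104, v = y - alpha*grad = -1.7806
  prox(v) = soft_thresh(-1.7806, 0.1191) = -1.6614
Iteration 2: beta = 0.3333, y = -1.6614 + 0.3333*(-1.6614 + 1.6816) = -1.6547
  grad(y) = 2.0719, v = y - alpha*grad = -1.762
  prox(v) = soft_thresh(-1.762, 0.1191) = -1.6429
f(x_2) = 3*(-1.6429)^2 + 12*(-1.6429) + 2.3*|-1.6429| = -7.8388


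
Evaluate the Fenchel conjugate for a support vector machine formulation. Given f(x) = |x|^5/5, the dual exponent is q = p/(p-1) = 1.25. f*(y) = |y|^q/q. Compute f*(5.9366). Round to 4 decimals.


The conjugate exponent q satisfies 1/p + 1/q = 1.
p = 5, so q = 5/(5 - 1) = 1.25
|y|^q = 5.9366^1.25 = 9.2666
f*(5.9366) = 9.2666 / 1.25 = 7.4133


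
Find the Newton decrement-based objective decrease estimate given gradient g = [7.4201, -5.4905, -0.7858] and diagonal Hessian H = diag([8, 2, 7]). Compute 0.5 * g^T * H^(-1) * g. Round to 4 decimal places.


Step 1: H is diagonal, so H^(-1) * g = [0.9275, -2.7453, -0.1123].
Step 2: g^T H^(-1) g = sum_i g_i^2 / H_ii
  = (7.4201)^2/8 + (-5.4905)^2/2 + (-0.7858)^2/7
  = 6.8822 + 15.0728 + 0.0882 = 22.0432
Step 3: Objective decrease = 0.5 * g^T H^(-1) g = 11.0216


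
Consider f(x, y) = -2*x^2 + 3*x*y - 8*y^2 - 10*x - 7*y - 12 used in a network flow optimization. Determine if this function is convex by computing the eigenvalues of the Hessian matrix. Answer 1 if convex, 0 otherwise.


The Hessian of f(x,y) = -2*x^2 + 3*x*y - 8*y^2 - 10*x - 7*y - 12 is:
H = [[-4, 3], [3, -16]]
Trace = -4 - 16 = -20
Determinant = -4*-16 - (3)^2 = 55
Discriminant = (-20)^2 - 4*55 = 180.0
Eigenvalues: lambda_1 = -16.7082, lambda_2 = -3.2918
The function is not convex.

0


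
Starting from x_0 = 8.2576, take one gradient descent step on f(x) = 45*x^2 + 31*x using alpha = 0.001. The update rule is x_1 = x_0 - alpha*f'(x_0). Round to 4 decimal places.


We compute the gradient at x_0 and apply the update.
f'(x) = 90*x + 31
f'(8.2576) = 90*8.2576 + 31 = 774.184
x_1 = 8.2576 - 0.001*774.184 = 7.4834


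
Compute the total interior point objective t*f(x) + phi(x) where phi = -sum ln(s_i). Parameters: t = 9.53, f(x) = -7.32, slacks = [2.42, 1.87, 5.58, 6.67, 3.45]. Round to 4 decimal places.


Step 1: Compute log-barrier.
ln values: [0.8838, 0.6259, 1.7192, 1.8976, 1.2384]
phi = -(0.8838 + 0.6259 + 1.7192 + 1.8976 + 1.2384) = -6.3649
Step 2: Compute augmented objective.
t*f(x) = 9.53*-7.32 = -69.7596
Total = -69.7596 - 6.3649 = -76.1245


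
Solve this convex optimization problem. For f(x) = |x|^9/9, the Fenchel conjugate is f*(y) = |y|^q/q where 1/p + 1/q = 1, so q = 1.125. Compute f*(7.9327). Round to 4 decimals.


The conjugate exponent q satisfies 1/p + 1/q = 1.
p = 9, so q = 9/(9 - 1) = 1.125
|y|^q = 7.9327^1.125 = 10.2766
f*(7.9327) = 10.2766 / 1.125 = 9.1347


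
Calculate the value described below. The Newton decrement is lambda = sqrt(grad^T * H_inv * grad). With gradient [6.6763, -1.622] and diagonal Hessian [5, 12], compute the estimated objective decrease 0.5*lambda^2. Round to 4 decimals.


Step 1: H is diagonal, so H^(-1) * g = [1.3353, -0.1352].
Step 2: g^T H^(-1) g = sum_i g_i^2 / H_ii
  = (6.6763)^2/5 + (-1.622)^2/12
  = 8.9146 + 0.2192 = 9.1338
Step 3: Objective decrease = 0.5 * g^T H^(-1) g = 4.5669


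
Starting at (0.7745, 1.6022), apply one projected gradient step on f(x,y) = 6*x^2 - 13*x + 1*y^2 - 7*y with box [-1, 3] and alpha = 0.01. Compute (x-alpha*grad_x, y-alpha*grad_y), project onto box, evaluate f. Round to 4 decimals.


Step 1: Compute gradient at (0.7745, 1.6022).
grad_x = 2*6*0.7745 - 13 = -3.706
grad_y = 2*1*1.6022 - 7 = -3.7956
Step 2: Gradient step.
x_raw = 0.7745 - 0.01*-3.706 = 0.8116
y_raw = 1.6022 - 0.01*-3.7956 = 1.6402
Step 3: Project onto [-1, 3].
x_proj = clip(0.8116) = 0.8116
y_proj = clip(1.6402) = 1.6402
Step 4: Evaluate f.
f(0.8116, 1.6402) = -15.3895


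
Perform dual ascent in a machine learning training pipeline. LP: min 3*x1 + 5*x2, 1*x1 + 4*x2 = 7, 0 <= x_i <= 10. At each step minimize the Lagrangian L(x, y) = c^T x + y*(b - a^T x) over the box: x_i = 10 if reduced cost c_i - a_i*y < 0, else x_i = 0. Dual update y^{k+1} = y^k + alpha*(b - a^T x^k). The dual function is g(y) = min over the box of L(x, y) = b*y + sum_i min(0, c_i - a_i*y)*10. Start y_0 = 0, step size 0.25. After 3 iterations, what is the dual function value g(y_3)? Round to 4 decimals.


Dual ascent for LP: min 3*x1 + 5*x2, 1*x1 + 4*x2 = 7, 0 <= x_i <= 10
Step 1: y^k = 0.0, reduced costs: (3.0, 5.0)
  x^k = (0.0, 0.0), subgradient = b - a^T x = 7.0
  y^{k+1} = 0.0 + 0.25*7.0 = 1.75
Step 2: y^k = 1.75, reduced costs: (1.25, -2.0)
  x^k = (0.0, 10.0), subgradient = b - a^T x = -33.0
  y^{k+1} = 1.75 + 0.25*-33.0 = -6.5
Step 3: y^k = -6.5, reduced costs: (9.5, 31.0)
  x^k = (0.0, 0.0), subgradient = b - a^T x = 7.0
  y^{k+1} = -6.5 + 0.25*7.0 = -4.75
Dual objective at y_3 = -4.75: reduced costs (7.75, 24.0), box minimizer x = (0.0, 0.0)
g(y_3) = b*y + (c1 - a1*y)*x1 + (c2 - a2*y)*x2 = 7*(-4.75) + 7.75*0.0 + 24.0*0.0 = -33.25 + 0.0 + 0.0 = -33.25


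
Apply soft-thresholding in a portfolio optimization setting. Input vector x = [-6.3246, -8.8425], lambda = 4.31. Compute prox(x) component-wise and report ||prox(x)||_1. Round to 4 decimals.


Soft-thresholding with lambda = 4.31:
prox(-6.3246) = sign(-6.3246)*max(|-6.3246| - 4.31, 0) = -2.0146
prox(-8.8425) = sign(-8.8425)*max(|-8.8425| - 4.31, 0) = -4.5325
prox(x) = [-2.0146, -4.5325]
||prox(x)||_1 = 2.0146 + 4.5325 = 6.5471


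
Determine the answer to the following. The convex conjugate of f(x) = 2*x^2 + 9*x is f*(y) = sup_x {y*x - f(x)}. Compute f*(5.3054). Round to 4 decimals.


f*(y) = sup_x {y*x - a*x^2 - b*x} = sup_x {(y-b)*x - a*x^2}
FOC: (y - b) - 2a*x = 0 => x* = (y - b)/(2a)
x* = (5.3054 - 9)/(2*2) = -0.9237
f*(5.3054) = (y-b)^2/(4a) = (5.3054 - 9)^2/(4*2)
= 13.6501/8 = 1.7063


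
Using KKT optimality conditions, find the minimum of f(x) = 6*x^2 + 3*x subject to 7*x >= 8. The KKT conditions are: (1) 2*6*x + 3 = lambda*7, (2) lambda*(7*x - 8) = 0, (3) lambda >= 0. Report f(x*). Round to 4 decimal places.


Step 1: Try lambda = 0 (constraint inactive).
x_unc = -3/(2*6) = -0.25
Check: 7*-0.25 = -1.75 < 8 -- violated!
Step 2: Constraint must be active: 7*x = 8
x* = 8/7 = 1.1429 (rounded; the exact value 8/7 is used below)
lambda = (2*6*(8/7) + 3)/7 = 2.3878
Step 3: Compute optimal value.
f(x*) = 6*(8/7)^2 + 3*(8/7) = 11.2653


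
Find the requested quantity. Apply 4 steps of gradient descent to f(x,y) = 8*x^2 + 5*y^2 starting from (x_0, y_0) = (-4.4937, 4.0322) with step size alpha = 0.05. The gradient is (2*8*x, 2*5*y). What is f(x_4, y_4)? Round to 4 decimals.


Gradient descent on f(x,y) = 8*x^2 + 5*y^2.
Starting point: (-4.4937, 4.0322), alpha = 0.05
Step 1: grad_x = 2*8*-4.4937 = -71.8992, grad_y = 2*5*4.0322 = 40.322
  x_1 = -4.4937 - 0.05*-71.8992 = -0.8987
  y_1 = 4.0322 - 0.05*40.322 = 2.0161
Step 2: grad_x = 2*8*-0.8987 = -14.3798, grad_y = 2*5*2.0161 = 20.161
  x_2 = -0.8987 - 0.05*-14.3798 = -0.1797
  y_2 = 2.0161 - 0.05*20.161 = 1.0081
Step 3: grad_x = 2*8*-0.1797 = -2.876, grad_y = 2*5*1.0081 = 10.0805
  x_3 = -0.1797 - 0.05*-2.876 = -0.0359
  y_3 = 1.0081 - 0.05*10.0805 = 0.504
Step 4: grad_x = 2*8*-0.0359 = -0.5752, grad_y = 2*5*0.504 = 5.0403
  x_4 = -0.0359 - 0.05*-0.5752 = -0.0072
  y_4 = 0.504 - 0.05*5.0403 = 0.252
f(-0.0072, 0.252) = 8*(-0.0072)^2 + 5*0.252^2 = 0.318


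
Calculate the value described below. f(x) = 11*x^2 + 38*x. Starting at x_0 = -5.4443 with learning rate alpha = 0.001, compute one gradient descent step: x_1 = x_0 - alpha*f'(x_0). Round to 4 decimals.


We compute the gradient at x_0 and apply the update.
f'(x) = 22*x + 38
f'(-5.4443) = 22*-5.4443 + 38 = -81.7746
x_1 = -5.4443 - 0.001*-81.7746 = -5.3625


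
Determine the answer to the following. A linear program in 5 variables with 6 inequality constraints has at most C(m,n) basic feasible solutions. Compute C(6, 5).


Each vertex corresponds to some choice of n active constraints out of m, so the number of vertices is at most C(m, n) = m! / (n!(m-n)!).
m = 6, n = 5
Numerator: 6 * 5 * 4 * 3 * 2
Denominator: 5! = 120
C(6, 5) = 6


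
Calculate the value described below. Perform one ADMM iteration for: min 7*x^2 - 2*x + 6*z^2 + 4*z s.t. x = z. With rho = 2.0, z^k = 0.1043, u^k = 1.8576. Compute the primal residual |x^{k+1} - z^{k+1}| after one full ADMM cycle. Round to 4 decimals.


ADMM iteration with rho = 2.0, z^k = 0.1043, u^k = 1.8576
Step 1: x-update.
Minimize 7*x^2 - 2*x + (2.0/2)*(x - 0.1043 + 1.8576)^2
FOC: (2*7 + 2.0)*x = 2 + 2.0*(0.1043 - 1.8576)
x^{k+1} = -0.0942
Step 2: z-update.
Minimize 6*z^2 + 4*z + (2.0/2)*(-0.0942 - z + 1.8576)^2
FOC: (2*6 + 2.0)*z = -4 + 2.0*(-0.0942 + 1.8576)
z^{k+1} = -0.0338
Step 3: u-update.
u^{k+1} = 1.8576 - 0.0942 + 0.0338 = 1.7972
Step 4: Primal residual = |-0.0942 + 0.0338| = 0.0604


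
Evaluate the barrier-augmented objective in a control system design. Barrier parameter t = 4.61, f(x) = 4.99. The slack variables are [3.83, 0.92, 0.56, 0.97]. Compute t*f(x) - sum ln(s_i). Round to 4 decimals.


Step 1: Compute log-barrier.
ln values: [1.3429, -0.0834, -0.5798, -0.0305]
phi = -(1.3429 - 0.0834 - 0.5798 - 0.0305) = -0.6492
Step 2: Compute augmented objective.
t*f(x) = 4.61*4.99 = 23.0039
Total = 23.0039 - 0.6492 = 22.3547


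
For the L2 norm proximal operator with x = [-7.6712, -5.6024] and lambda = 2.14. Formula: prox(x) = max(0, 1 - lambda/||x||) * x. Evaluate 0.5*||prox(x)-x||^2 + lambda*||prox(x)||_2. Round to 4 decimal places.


Step 1: Compute ||x||.
||x|| = 9.4992
Step 2: Compute scaling factor.
scale = max(0, 1 - 2.14/9.4992) = 0.7747
Step 3: prox(x) = [-5.943, -4.3403]
||prox(x)|| = 7.3592
Step 4: Proximal objective.
0.5*||prox-x||^2 = 2.2898
lambda*||prox|| = 15.7487
Total = 18.0384


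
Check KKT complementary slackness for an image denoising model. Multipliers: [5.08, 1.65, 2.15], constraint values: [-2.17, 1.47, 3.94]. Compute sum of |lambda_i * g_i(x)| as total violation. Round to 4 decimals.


KKT complementary slackness check:
lambda_1 * g_1 = 5.08 * -2.17 = -11.0236
lambda_2 * g_2 = 1.65 * 1.47 = 2.4255
lambda_3 * g_3 = 2.15 * 3.94 = 8.471
Total violation = 11.0236 + 2.4255 + 8.471 = 21.9201


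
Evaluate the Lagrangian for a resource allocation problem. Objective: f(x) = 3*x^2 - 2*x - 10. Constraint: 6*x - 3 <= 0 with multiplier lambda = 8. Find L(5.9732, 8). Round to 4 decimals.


Step 1: Evaluate f(x).
f(5.9732) = 3*5.9732^2 - 2*5.9732 - 10 = 85.091
Step 2: Evaluate g(x).
g(5.9732) = 6*5.9732 - 3 = 32.8392
Step 3: Compute Lagrangian.
L = 85.091 + 8*32.8392 = 347.8046


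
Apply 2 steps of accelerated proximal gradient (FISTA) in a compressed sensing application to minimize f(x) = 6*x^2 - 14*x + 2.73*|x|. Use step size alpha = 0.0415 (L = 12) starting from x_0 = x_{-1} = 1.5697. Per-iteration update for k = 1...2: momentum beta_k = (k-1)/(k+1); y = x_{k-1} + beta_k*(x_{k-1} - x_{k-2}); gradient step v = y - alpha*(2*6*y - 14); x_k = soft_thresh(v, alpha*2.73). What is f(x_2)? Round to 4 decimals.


FISTA on f(x) = 6*x^2 - 14*x + 2.73*|x|
L = 12, alpha = 0.0415
Iteration 1: beta = 0.0, y = 1.5697 + 0.0*(1.5697 - 1.5697) = 1.5697
  grad(y) = 4.8364, v = y - alpha*grad = 1.369
  prox(v) = soft_thresh(1.369, 0.1133) = 1.2557
Iteration 2: beta = 0.3333, y = 1.2557 + 0.3333*(1.2557 - 1.5697) = 1.151
  grad(y) = -0.1877, v = y - alpha*grad = 1.1588
  prox(v) = soft_thresh(1.1588, 0.1133) = 1.0455
f(x_2) = 6*1.0455^2 - 14*1.0455 + 2.73*|1.0455| = -5.2243


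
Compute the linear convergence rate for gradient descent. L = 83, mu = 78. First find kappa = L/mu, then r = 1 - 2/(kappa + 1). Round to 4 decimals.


Step 1: Compute the condition number.
kappa = L/mu = 83/78 = 1.0641
Step 2: Compute the convergence rate.
r = 1 - 2/(kappa + 1) = 1 - 2*mu/(L + mu) = (L - mu)/(L + mu) = 5/161 = 0.0311


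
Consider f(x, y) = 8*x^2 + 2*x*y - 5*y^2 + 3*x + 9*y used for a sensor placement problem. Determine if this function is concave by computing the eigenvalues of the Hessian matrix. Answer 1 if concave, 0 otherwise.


The Hessian of f(x,y) = 8*x^2 + 2*x*y - 5*y^2 + 3*x + 9*y is:
H = [[16, 2], [2, -10]]
Trace = 16 - 10 = 6
Determinant = 16*-10 - (2)^2 = -164
Discriminant = (6)^2 - 4*-164 = 692.0
Eigenvalues: lambda_1 = -10.1529, lambda_2 = 16.1529
The function is not concave.

0


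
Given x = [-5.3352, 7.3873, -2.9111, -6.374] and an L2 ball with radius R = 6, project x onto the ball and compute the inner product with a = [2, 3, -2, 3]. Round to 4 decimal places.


Step 1: Compute ||x|| (intermediates to 6 decimals).
||x|| = sqrt((-5.3352)^2 + 7.3873^2 + (-2.9111)^2 + (-6.374)^2) = 11.49517
Step 2: Project.
Since ||x|| > R, scale = R/||x|| = 6/11.49517 = 0.521958, proj(x) = scale * x
proj(x) = [-2.78475, 3.85586, -1.519472, -3.32696]
Step 3: Dot product.
a^T * proj(x) = 2*(-2.78475) + 3*3.85586 - 2*(-1.519472) + 3*(-3.32696) = -0.9439


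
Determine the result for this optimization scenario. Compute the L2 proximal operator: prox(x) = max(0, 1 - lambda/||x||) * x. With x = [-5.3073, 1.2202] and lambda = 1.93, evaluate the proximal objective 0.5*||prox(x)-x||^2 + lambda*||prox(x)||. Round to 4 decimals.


Step 1: Compute ||x||.
||x|| = 5.4458
Step 2: Compute scaling factor.
scale = max(0, 1 - 1.93/5.4458) = 0.6456
Step 3: prox(x) = [-3.4264, 0.7878]
||prox(x)|| = 3.5158
Step 4: Proximal objective.
0.5*||prox-x||^2 = 1.8625
lambda*||prox|| = 6.7855
Total = 8.6479


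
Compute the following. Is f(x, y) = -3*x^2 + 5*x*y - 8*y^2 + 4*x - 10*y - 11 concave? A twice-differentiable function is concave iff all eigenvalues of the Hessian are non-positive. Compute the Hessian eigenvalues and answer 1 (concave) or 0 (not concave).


The Hessian of f(x,y) = -3*x^2 + 5*x*y - 8*y^2 + 4*x - 10*y - 11 is:
H = [[-6, 5], [5, -16]]
Trace = -6 - 16 = -22
Determinant = -6*-16 - (5)^2 = 71
Discriminant = (-22)^2 - 4*71 = 200.0
Eigenvalues: lambda_1 = -18.0711, lambda_2 = -3.9289
The function is concave.

1


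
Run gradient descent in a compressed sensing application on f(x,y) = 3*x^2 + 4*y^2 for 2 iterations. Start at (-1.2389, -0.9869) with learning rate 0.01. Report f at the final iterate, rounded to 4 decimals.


Gradient descent on f(x,y) = 3*x^2 + 4*y^2.
Starting point: (-1.2389, -0.9869), alpha = 0.01
Step 1: grad_x = 2*3*-1.2389 = -7.4334, grad_y = 2*4*-0.9869 = -7.8952
  x_1 = -1.2389 - 0.01*-7.4334 = -1.1646
  y_1 = -0.9869 - 0.01*-7.8952 = -0.9079
Step 2: grad_x = 2*3*-1.1646 = -6.9874, grad_y = 2*4*-0.9079 = -7.2636
  x_2 = -1.1646 - 0.01*-6.9874 = -1.0947
  y_2 = -0.9079 - 0.01*-7.2636 = -0.8353
f(-1.0947, -0.8353) = 3*(-1.0947)^2 + 4*(-0.8353)^2 = 6.386


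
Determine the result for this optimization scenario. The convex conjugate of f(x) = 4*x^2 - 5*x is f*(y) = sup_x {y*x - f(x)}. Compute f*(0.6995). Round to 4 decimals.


f*(y) = sup_x {y*x - a*x^2 - b*x} = sup_x {(y-b)*x - a*x^2}
FOC: (y - b) - 2a*x = 0 => x* = (y - b)/(2a)
x* = (0.6995 + 5)/(2*4) = 0.7124
f*(0.6995) = (y-b)^2/(4a) = (0.6995 + 5)^2/(4*4)
= 32.4843/16 = 2.0303


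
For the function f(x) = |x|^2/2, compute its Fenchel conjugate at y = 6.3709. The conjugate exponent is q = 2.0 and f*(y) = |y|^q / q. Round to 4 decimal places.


The conjugate exponent q satisfies 1/p + 1/q = 1.
p = 2, so q = 2/(2 - 1) = 2.0
|y|^q = 6.3709^2.0 = 40.5884
f*(6.3709) = 40.5884 / 2.0 = 20.2942


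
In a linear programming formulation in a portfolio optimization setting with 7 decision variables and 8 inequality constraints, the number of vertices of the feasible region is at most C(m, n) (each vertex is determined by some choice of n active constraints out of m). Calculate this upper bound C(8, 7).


Each vertex corresponds to some choice of n active constraints out of m, so the number of vertices is at most C(m, n) = m! / (n!(m-n)!).
m = 8, n = 7
Numerator: 8 * 7 * 6 * 5 * 4 * 3 * 2
Denominator: 7! = 5040
C(8, 7) = 8


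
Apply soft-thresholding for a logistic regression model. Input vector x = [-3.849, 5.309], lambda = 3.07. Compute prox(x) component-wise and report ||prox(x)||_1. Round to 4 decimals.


Soft-thresholding with lambda = 3.07:
prox(-3.849) = sign(-3.849)*max(|-3.849| - 3.07, 0) = -0.779
prox(5.309) = sign(5.309)*max(|5.309| - 3.07, 0) = 2.239
prox(x) = [-0.779, 2.239]
||prox(x)||_1 = 0.779 + 2.239 = 3.018


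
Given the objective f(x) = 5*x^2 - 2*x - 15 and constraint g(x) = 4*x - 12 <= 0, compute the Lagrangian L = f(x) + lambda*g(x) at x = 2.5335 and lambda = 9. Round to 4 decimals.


Step 1: Evaluate f(x).
f(2.5335) = 5*2.5335^2 - 2*2.5335 - 15 = 12.0261
Step 2: Evaluate g(x).
g(2.5335) = 4*2.5335 - 12 = -1.866
Step 3: Compute Lagrangian.
L = 12.0261 + 9*-1.866 = -4.7679


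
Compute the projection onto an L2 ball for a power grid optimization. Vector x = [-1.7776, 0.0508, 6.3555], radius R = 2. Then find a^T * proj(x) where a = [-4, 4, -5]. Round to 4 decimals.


Step 1: Compute ||x|| (intermediates to 6 decimals).
||x|| = sqrt((-1.7776)^2 + 0.0508^2 + 6.3555^2) = 6.599608
Step 2: Project.
Since ||x|| > R, scale = R/||x|| = 2/6.599608 = 0.303048, proj(x) = scale * x
proj(x) = [-0.538698, 0.015395, 1.926022]
Step 3: Dot product.
a^T * proj(x) = -4*(-0.538698) + 4*0.015395 - 5*1.926022 = -7.4137


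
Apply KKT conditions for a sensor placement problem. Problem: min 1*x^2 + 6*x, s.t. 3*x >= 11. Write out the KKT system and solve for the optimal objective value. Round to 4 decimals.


Step 1: Try lambda = 0 (constraint inactive).
x_unc = -6/(2*1) = -3.0
Check: 3*-3.0 = -9.0 < 11 -- violated!
Step 2: Constraint must be active: 3*x = 11
x* = 11/3 = 3.6667 (rounded; the exact value 11/3 is used below)
lambda = (2*1*(11/3) + 6)/3 = 4.4444
Step 3: Compute optimal value.
f(x*) = 1*(11/3)^2 + 6*(11/3) = 35.4444


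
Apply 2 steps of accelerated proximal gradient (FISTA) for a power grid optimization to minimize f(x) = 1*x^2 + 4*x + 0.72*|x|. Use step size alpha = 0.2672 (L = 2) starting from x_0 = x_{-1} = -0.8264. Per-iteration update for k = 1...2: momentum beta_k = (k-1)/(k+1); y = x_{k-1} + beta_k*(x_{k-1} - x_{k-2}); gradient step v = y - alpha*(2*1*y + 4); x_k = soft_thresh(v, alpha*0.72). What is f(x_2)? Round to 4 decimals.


FISTA on f(x) = 1*x^2 + 4*x + 0.72*|x|
L = 2, alpha = 0.2672
Iteration 1: beta = 0.0, y = -0.8264 + 0.0*(-0.8264 + 0.8264) = -0.8264
  grad(y) = 2.3472, v = y - alpha*grad = -1.4536
  prox(v) = soft_thresh(-1.4536, 0.1924) = -1.2612
Iteration 2: beta = 0.3333, y = -1.2612 + 0.3333*(-1.2612 + 0.8264) = -1.4061
  grad(y) = 1.1878, v = y - alpha*grad = -1.7235
  prox(v) = soft_thresh(-1.7235, 0.1924) = -1.5311
f(x_2) = 1*(-1.5311)^2 + 4*(-1.5311) + 0.72*|-1.5311| = -2.6777


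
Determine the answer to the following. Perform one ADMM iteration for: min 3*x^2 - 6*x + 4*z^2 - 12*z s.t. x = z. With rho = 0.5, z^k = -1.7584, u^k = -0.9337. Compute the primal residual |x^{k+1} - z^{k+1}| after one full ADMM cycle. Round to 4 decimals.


ADMM iteration with rho = 0.5, z^k = -1.7584, u^k = -0.9337
Step 1: x-update.
Minimize 3*x^2 - 6*x + (0.5/2)*(x + 1.7584 - 0.9337)^2
FOC: (2*3 + 0.5)*x = 6 + 0.5*(-1.7584 + 0.9337)
x^{k+1} = 0.8596
Step 2: z-update.
Minimize 4*z^2 - 12*z + (0.5/2)*(0.8596 - z - 0.9337)^2
FOC: (2*4 + 0.5)*z = 12 + 0.5*(0.8596 - 0.9337)
z^{k+1} = 1.4074
Step 3: u-update.
u^{k+1} = -0.9337 + 0.8596 - 1.4074 = -1.4815
Step 4: Primal residual = |0.8596 - 1.4074| = 0.5478
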